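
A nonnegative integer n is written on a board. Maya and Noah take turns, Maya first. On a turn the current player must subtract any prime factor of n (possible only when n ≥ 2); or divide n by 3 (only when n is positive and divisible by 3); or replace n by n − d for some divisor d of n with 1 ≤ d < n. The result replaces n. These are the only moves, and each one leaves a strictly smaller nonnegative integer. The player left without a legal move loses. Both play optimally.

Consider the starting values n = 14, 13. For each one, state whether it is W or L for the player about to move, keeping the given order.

14: L, 13: W

Classify positions by backward induction: terminal positions (no move available) are L. From any other position, the mover wins iff some move reaches an L.
n=0: no move → L
n=1: no move → L
n=2: →0(L), so W
n=3: →0(L), so W
n=4: →2(W), 3(W) — all W, so L
n=5: →0(L), so W
n=6: →4(L), so W
n=7: →0(L), so W
n=8: →4(L), so W
n=9: →3(W), 6(W), 8(W) — all W, so L
n=10: →9(L), so W
n=11: →0(L), so W
n=12: →4(L), so W
n=13: →0(L), so W
n=14: →7(W), 12(W), 13(W) — all W, so L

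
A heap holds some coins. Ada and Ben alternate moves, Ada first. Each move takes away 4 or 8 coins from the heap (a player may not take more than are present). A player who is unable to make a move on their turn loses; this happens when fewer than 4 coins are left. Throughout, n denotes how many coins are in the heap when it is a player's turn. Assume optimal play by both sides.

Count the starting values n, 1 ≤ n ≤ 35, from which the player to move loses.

11

Work bottom-up. With no move the player to move loses. Otherwise the position is W if at least one move leads to an L position for the opponent, and L if every move leads to a W.
n=0: no move → L
n=1: no move → L
n=2: no move → L
n=3: no move → L
n=4: →0(L), so W
n=5: →1(L), so W
n=6: →2(L), so W
n=7: →3(L), so W
n=8: →0(L), so W
n=9: →1(L), so W
n=10: →2(L), so W
n=11: →3(L), so W
n=12: →8(W), 4(W) — all W, so L
n=13: →9(W), 5(W) — all W, so L
n=14: →10(W), 6(W) — all W, so L
n=15: →11(W), 7(W) — all W, so L
n=16: →12(L), so W
n=17: →13(L), so W
n=18: →14(L), so W
n=19: →15(L), so W
n=20: →12(L), so W
n=21: →13(L), so W
n=22: →14(L), so W
n=23: →15(L), so W
n=24: →20(W), 16(W) — all W, so L
n=25: →21(W), 17(W) — all W, so L
n=26: →22(W), 18(W) — all W, so L
n=27: →23(W), 19(W) — all W, so L
n=28: →24(L), so W
n=29: →25(L), so W
n=30: →26(L), so W
n=31: →27(L), so W
n=32: →24(L), so W
n=33: →25(L), so W
n=34: →26(L), so W
n=35: →27(L), so W
L entries with 1 ≤ n ≤ 35 (n=0 is outside the asked range and is not counted): n = 1, 2, 3, 12, 13, 14, 15, 24, 25, 26, 27; that makes 11.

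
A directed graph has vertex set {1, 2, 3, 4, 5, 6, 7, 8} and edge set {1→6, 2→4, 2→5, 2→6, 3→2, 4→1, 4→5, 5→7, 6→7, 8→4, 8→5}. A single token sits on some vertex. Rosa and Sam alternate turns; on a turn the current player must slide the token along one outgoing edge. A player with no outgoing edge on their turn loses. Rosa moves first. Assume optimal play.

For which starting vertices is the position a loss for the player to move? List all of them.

Build the W/L table. Terminal = L. A non-terminal position is W if it has a move to some L; otherwise it is L.
Every edge goes from a vertex to one that appears earlier in the order 7, 5, 6, 1, 4, 2, 8, 3, so processing vertices in that order labels each vertex after all of its successors.
7: no outgoing edge → L
5: W (go to 7, an L position)
6: W (go to 7, an L position)
1: L (sole option 6(W) is W)
4: W (go to 1, an L position)
2: L (options 4(W), 6(W), 5(W) are all W)
8: L (options 4(W), 5(W) are all W)
3: W (go to 2, an L position)
Reading off the rows marked L gives the requested list; there are 4 such vertices.

1, 2, 7, 8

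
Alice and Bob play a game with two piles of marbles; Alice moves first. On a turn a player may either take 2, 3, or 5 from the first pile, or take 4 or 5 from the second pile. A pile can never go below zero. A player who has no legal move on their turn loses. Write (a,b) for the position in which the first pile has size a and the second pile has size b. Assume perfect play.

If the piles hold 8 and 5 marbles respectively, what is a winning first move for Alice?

Move to (3,5).

Compute win/loss labels from the base case upward. A position with no move is L. Any other position is W if it can reach an L in one move, else L.
No move ever increases a pile, so every position that can arise here has a ≤ 8 and b ≤ 5; it is enough to label the cells with 0 ≤ a ≤ 8 and 0 ≤ b ≤ 5.
Every move lowers a or b (never raises either), so fill the grid row by row in increasing a, and left to right within a row: each cell's successors are then already labelled.
      b=0  b=1  b=2  b=3  b=4  b=5
a=0:    L    L    L    L    W    W
a=1:    L    L    L    L    W    W
a=2:    W    W    W    W    L    L
a=3:    W    W    W    W    L    L
a=4:    W    W    W    W    W    W
a=5:    W    W    W    W    W    W
a=6:    W    W    W    W    W    W
a=7:    L    L    L    L    W    W
a=8:    L    L    L    L    W    W
Cells with no legal move (terminal, hence L): (0,0), (0,1), (0,2), (0,3), (1,0), (1,1), (1,2), (1,3).
The remaining L cells, each justified by listing all of its moves:
(2,4): only reaches (0,4)(W), (2,0)(W), all W → L
(2,5): only reaches (0,5)(W), (2,1)(W), (2,0)(W), all W → L
(3,4): only reaches (1,4)(W), (0,4)(W), (3,0)(W), all W → L
(3,5): only reaches (1,5)(W), (0,5)(W), (3,1)(W), (3,0)(W), all W → L
(7,0): only reaches (5,0)(W), (4,0)(W), (2,0)(W), all W → L
(7,1): only reaches (5,1)(W), (4,1)(W), (2,1)(W), all W → L
(7,2): only reaches (5,2)(W), (4,2)(W), (2,2)(W), all W → L
(7,3): only reaches (5,3)(W), (4,3)(W), (2,3)(W), all W → L
(8,0): only reaches (6,0)(W), (5,0)(W), (3,0)(W), all W → L
(8,1): only reaches (6,1)(W), (5,1)(W), (3,1)(W), all W → L
(8,2): only reaches (6,2)(W), (5,2)(W), (3,2)(W), all W → L
(8,3): only reaches (6,3)(W), (5,3)(W), (3,3)(W), all W → L
Every other cell has at least one move into one of the L cells above, so it is W.
From (8,5), the L positions reachable in one move are: (3,5), (8,1), (8,0). Any move reaching one of these is winning.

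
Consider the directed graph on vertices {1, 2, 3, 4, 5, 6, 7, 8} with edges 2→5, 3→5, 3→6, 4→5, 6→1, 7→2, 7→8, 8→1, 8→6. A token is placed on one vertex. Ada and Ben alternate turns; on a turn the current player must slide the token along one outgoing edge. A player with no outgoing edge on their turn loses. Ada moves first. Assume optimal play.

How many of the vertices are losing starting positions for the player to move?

3

Use the standard recursion: the mover loses at a terminal position; elsewhere, the mover wins exactly when some move hands the opponent an L position.
Every edge goes from a vertex to one that appears earlier in the order 1, 5, 6, 2, 8, 7, 4, 3, so processing vertices in that order labels each vertex after all of its successors.
1: no outgoing edge → L
5: no outgoing edge → L
6: W (go to 1, an L position)
2: W (go to 5, an L position)
8: W (go to 1, an L position)
7: L (options 8(W), 2(W) are all W)
4: W (go to 5, an L position)
3: W (go to 5, an L position)
The L vertices are 1, 5, 7; that is 3 in all.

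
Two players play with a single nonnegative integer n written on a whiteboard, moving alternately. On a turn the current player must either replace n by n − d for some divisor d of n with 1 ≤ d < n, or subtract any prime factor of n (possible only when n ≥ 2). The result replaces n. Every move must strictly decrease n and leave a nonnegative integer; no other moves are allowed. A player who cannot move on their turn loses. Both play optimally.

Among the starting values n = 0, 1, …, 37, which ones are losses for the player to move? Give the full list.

Positions with no move are L. A position that does have a move is losing for the player to move precisely when every available move leads to a winning position for the opponent. Fill in the labels:
n=0: no move → L
n=1: no move → L
n=2: reaches L-position 0 → W
n=3: reaches L-position 0 → W
n=4: only reaches 2(W), 3(W), all W → L
n=5: reaches L-position 0 → W
n=6: reaches L-position 4 → W
n=7: reaches L-position 0 → W
n=8: reaches L-position 4 → W
n=9: only reaches 6(W), 8(W), all W → L
n=10: reaches L-position 9 → W
n=11: reaches L-position 0 → W
n=12: reaches L-position 9 → W
n=13: reaches L-position 0 → W
n=14: only reaches 7(W), 12(W), 13(W), all W → L
n=15: reaches L-position 14 → W
n=16: reaches L-position 14 → W
n=17: reaches L-position 0 → W
n=18: reaches L-position 9 → W
n=19: reaches L-position 0 → W
n=20: only reaches 10(W), 15(W), 16(W), 18(W), 19(W), all W → L
n=21: reaches L-position 14 → W
n=22: reaches L-position 20 → W
n=23: reaches L-position 0 → W
n=24: reaches L-position 20 → W
n=25: reaches L-position 20 → W
n=26: only reaches 13(W), 24(W), 25(W), all W → L
n=27: reaches L-position 26 → W
n=28: reaches L-position 14 → W
n=29: reaches L-position 0 → W
n=30: reaches L-position 20 → W
n=31: reaches L-position 0 → W
n=32: only reaches 16(W), 24(W), 28(W), 30(W), 31(W), all W → L
n=33: reaches L-position 32 → W
n=34: reaches L-position 32 → W
n=35: only reaches 28(W), 30(W), 34(W), all W → L
n=36: reaches L-position 32 → W
n=37: reaches L-position 0 → W
The losing starting values of n are exactly the entries labelled L in this table (9 of them).

0, 1, 4, 9, 14, 20, 26, 32, 35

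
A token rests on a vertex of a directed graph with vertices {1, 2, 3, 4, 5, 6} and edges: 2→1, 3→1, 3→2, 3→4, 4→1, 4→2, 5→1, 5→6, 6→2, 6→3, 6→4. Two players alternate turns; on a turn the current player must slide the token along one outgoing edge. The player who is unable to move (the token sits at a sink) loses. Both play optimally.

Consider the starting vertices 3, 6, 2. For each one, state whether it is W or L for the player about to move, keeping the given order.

3: W, 6: L, 2: W

Use the standard recursion: the mover loses at a terminal position; elsewhere, the mover wins exactly when some move hands the opponent an L position.
Every edge goes from a vertex to one that appears earlier in the order 1, 2, 4, 3, 6, 5, so processing vertices in that order labels each vertex after all of its successors.
1: no outgoing edge → L
2: can move to 1, which is L ⇒ W
4: can move to 1, which is L ⇒ W
3: can move to 1, which is L ⇒ W
6: moves to 3(W), 4(W), 2(W); every one is W ⇒ L
5: can move to 6, which is L ⇒ W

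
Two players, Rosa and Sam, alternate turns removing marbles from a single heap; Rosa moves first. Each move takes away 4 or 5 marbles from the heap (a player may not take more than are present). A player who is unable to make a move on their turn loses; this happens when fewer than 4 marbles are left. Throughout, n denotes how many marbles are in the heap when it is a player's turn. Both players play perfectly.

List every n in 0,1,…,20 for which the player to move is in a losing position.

0, 1, 2, 3, 9, 10, 11, 12, 18, 19, 20

Use the standard recursion: the mover loses at a terminal position; elsewhere, the mover wins exactly when some move hands the opponent an L position.
n=0: no move → L
n=1: no move → L
n=2: no move → L
n=3: no move → L
n=4: reaches L-position 0 → W
n=5: reaches L-position 1 → W
n=6: reaches L-position 2 → W
n=7: reaches L-position 3 → W
n=8: reaches L-position 3 → W
n=9: only reaches 5(W), 4(W), all W → L
n=10: only reaches 6(W), 5(W), all W → L
n=11: only reaches 7(W), 6(W), all W → L
n=12: only reaches 8(W), 7(W), all W → L
n=13: reaches L-position 9 → W
n=14: reaches L-position 10 → W
n=15: reaches L-position 11 → W
n=16: reaches L-position 12 → W
n=17: reaches L-position 12 → W
n=18: only reaches 14(W), 13(W), all W → L
n=19: only reaches 15(W), 14(W), all W → L
n=20: only reaches 16(W), 15(W), all W → L
Reading off the rows marked L gives the requested list; there are 11 such values of n.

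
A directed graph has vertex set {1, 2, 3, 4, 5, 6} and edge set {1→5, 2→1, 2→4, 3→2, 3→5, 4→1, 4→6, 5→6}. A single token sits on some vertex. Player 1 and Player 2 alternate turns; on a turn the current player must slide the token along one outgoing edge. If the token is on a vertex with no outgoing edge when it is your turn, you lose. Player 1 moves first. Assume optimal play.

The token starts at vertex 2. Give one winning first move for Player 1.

Work bottom-up. With no move the player to move loses. Otherwise the position is W if at least one move leads to an L position for the opponent, and L if every move leads to a W.
Every edge goes from a vertex to one that appears earlier in the order 6, 5, 1, 4, 2, 3, so processing vertices in that order labels each vertex after all of its successors.
6: no outgoing edge → L
5: reaches L-position 6 → W
1: only reaches 5(W), which is W → L
4: reaches L-position 1 → W
2: reaches L-position 1 → W
3: only reaches 2(W), 5(W), all W → L
From 2, the L positions reachable in one move are: 1.

Move to 1.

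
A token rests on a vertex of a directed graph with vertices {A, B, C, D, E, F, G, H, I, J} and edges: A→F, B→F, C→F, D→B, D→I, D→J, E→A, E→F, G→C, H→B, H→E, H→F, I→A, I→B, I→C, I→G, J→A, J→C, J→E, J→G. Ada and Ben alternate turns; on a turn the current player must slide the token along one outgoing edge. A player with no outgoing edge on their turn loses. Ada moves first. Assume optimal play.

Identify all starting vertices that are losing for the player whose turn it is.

Build the W/L table. Terminal = L. A non-terminal position is W if it has a move to some L; otherwise it is L.
Every edge goes from a vertex to one that appears earlier in the order F, A, E, C, G, B, I, J, H, D, so processing vertices in that order labels each vertex after all of its successors.
F: no outgoing edge → L
A: can move to F, which is L ⇒ W
E: can move to F, which is L ⇒ W
C: can move to F, which is L ⇒ W
G: the only move is to C(W), a W ⇒ L
B: can move to F, which is L ⇒ W
I: can move to G, which is L ⇒ W
J: can move to G, which is L ⇒ W
H: can move to F, which is L ⇒ W
D: moves to J(W), I(W), B(W); every one is W ⇒ L
Reading off the rows marked L gives the requested list; there are 3 such vertices.

D, F, G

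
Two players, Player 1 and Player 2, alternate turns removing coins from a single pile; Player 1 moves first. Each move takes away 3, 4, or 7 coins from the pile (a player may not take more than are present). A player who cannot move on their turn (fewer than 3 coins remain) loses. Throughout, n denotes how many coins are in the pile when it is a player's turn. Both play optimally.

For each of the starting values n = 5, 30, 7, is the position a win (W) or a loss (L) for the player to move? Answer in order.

Label each position W (a win for the player to move) or L (a loss). A position with no legal move is L; any other position is W exactly when some move reaches an L, and L when every move reaches a W.
n=0: no move → L
n=1: no move → L
n=2: no move → L
n=3: →0(L), so W
n=4: →1(L), so W
n=5: →2(L), so W
n=6: →2(L), so W
n=7: →0(L), so W
n=8: →1(L), so W
n=9: →2(L), so W
n=10: →7(W), 6(W), 3(W) — all W, so L
n=11: →8(W), 7(W), 4(W) — all W, so L
n=12: →9(W), 8(W), 5(W) — all W, so L
n=13: →10(L), so W
n=14: →11(L), so W
n=15: →12(L), so W
n=16: →12(L), so W
n=17: →10(L), so W
n=18: →11(L), so W
n=19: →12(L), so W
n=20: →17(W), 16(W), 13(W) — all W, so L
n=21: →18(W), 17(W), 14(W) — all W, so L
n=22: →19(W), 18(W), 15(W) — all W, so L
n=23: →20(L), so W
n=24: →21(L), so W
n=25: →22(L), so W
n=26: →22(L), so W
n=27: →20(L), so W
n=28: →21(L), so W
n=29: →22(L), so W
n=30: →27(W), 26(W), 23(W) — all W, so L

5: W, 30: L, 7: W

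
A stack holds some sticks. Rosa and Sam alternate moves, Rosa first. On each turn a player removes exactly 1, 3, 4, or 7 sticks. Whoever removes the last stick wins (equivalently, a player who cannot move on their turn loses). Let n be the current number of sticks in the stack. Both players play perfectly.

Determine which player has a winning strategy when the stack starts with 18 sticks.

Sam wins.

Label each position W (a win for the player to move) or L (a loss). A position with no legal move is L; any other position is W exactly when some move reaches an L, and L when every move reaches a W.
n=0: no move → L
n=1: can move to 0, which is L ⇒ W
n=2: the only move is to 1(W), a W ⇒ L
n=3: can move to 2, which is L ⇒ W
n=4: can move to 0, which is L ⇒ W
n=5: can move to 2, which is L ⇒ W
n=6: can move to 2, which is L ⇒ W
n=7: can move to 0, which is L ⇒ W
n=8: moves to 7(W), 5(W), 4(W), 1(W); every one is W ⇒ L
n=9: can move to 8, which is L ⇒ W
n=10: moves to 9(W), 7(W), 6(W), 3(W); every one is W ⇒ L
n=11: can move to 10, which is L ⇒ W
n=12: can move to 8, which is L ⇒ W
n=13: can move to 10, which is L ⇒ W
n=14: can move to 10, which is L ⇒ W
n=15: can move to 8, which is L ⇒ W
n=16: moves to 15(W), 13(W), 12(W), 9(W); every one is W ⇒ L
n=17: can move to 16, which is L ⇒ W
n=18: moves to 17(W), 15(W), 14(W), 11(W); every one is W ⇒ L
The starting position 18 is L: whatever Rosa does, the opponent receives a W position.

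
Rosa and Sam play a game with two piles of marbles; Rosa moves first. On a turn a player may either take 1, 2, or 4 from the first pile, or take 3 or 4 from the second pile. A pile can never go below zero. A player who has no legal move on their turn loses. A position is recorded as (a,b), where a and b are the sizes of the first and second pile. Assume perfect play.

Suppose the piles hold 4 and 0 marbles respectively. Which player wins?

Use the standard recursion: the mover loses at a terminal position; elsewhere, the mover wins exactly when some move hands the opponent an L position.
No move ever increases a pile, so every position that can arise here has a ≤ 4 and b ≤ 0; it is enough to label the cells with 0 ≤ a ≤ 4 and 0 ≤ b ≤ 0.
Every move lowers a or b (never raises either), so fill the grid row by row in increasing a, and left to right within a row: each cell's successors are then already labelled.
      b=0
a=0:    L
a=1:    W
a=2:    W
a=3:    L
a=4:    W
Cells with no legal move (terminal, hence L): (0,0).
The remaining L cells, each justified by listing all of its moves:
(3,0): L (options (2,0)(W), (1,0)(W) are all W)
Every other cell has at least one move into one of the L cells above, so it is W.
The starting position (4,0) is W: Rosa should move to (3,0), handing over an L position.

Rosa wins.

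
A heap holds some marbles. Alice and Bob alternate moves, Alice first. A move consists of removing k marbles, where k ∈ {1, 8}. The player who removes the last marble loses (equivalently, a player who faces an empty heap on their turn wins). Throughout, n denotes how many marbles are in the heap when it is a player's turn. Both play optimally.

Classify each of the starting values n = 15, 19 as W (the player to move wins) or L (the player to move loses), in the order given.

15: W, 19: L

Label each position W (a win for the player to move) or L (a loss). A position with no legal move is W; any other position is W exactly when some move reaches an L, and L when every move reaches a W.
n=0: no move; the opponent has just taken the last marble and therefore loses → W
n=1: L (sole option 0(W) is W)
n=2: W (go to 1, an L position)
n=3: L (sole option 2(W) is W)
n=4: W (go to 3, an L position)
n=5: L (sole option 4(W) is W)
n=6: W (go to 5, an L position)
n=7: L (sole option 6(W) is W)
n=8: W (go to 7, an L position)
n=9: W (go to 1, an L position)
n=10: L (options 9(W), 2(W) are all W)
n=11: W (go to 10, an L position)
n=12: L (options 11(W), 4(W) are all W)
n=13: W (go to 12, an L position)
n=14: L (options 13(W), 6(W) are all W)
n=15: W (go to 14, an L position)
n=16: L (options 15(W), 8(W) are all W)
n=17: W (go to 16, an L position)
n=18: W (go to 10, an L position)
n=19: L (options 18(W), 11(W) are all W)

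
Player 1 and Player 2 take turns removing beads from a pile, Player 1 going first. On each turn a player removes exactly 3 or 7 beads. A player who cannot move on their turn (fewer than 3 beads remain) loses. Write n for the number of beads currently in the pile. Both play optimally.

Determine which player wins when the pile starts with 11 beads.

Build the W/L table. Terminal = L. A non-terminal position is W if it has a move to some L; otherwise it is L.
n=0: no move → L
n=1: no move → L
n=2: no move → L
n=3: →0(L), so W
n=4: →1(L), so W
n=5: →2(L), so W
n=6: →3(W) only, which is W, so L
n=7: →0(L), so W
n=8: →1(L), so W
n=9: →6(L), so W
n=10: →7(W), 3(W) — all W, so L
n=11: →8(W), 4(W) — all W, so L
The starting position 11 is L: whatever Player 1 does, the opponent receives a W position.

Player 2 wins.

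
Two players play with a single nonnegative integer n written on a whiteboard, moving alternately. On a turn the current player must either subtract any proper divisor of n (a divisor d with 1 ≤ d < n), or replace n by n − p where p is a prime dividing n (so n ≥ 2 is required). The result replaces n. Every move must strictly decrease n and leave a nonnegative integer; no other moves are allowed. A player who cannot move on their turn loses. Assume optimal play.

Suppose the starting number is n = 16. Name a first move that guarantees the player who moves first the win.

Move to 14.

Build the W/L table. Terminal = L. A non-terminal position is W if it has a move to some L; otherwise it is L.
n=0: no move → L
n=1: no move → L
n=2: reaches L-position 0 → W
n=3: reaches L-position 0 → W
n=4: only reaches 2(W), 3(W), all W → L
n=5: reaches L-position 0 → W
n=6: reaches L-position 4 → W
n=7: reaches L-position 0 → W
n=8: reaches L-position 4 → W
n=9: only reaches 6(W), 8(W), all W → L
n=10: reaches L-position 9 → W
n=11: reaches L-position 0 → W
n=12: reaches L-position 9 → W
n=13: reaches L-position 0 → W
n=14: only reaches 7(W), 12(W), 13(W), all W → L
n=15: reaches L-position 14 → W
n=16: reaches L-position 14 → W
From 16, the L positions reachable in one move are: 14.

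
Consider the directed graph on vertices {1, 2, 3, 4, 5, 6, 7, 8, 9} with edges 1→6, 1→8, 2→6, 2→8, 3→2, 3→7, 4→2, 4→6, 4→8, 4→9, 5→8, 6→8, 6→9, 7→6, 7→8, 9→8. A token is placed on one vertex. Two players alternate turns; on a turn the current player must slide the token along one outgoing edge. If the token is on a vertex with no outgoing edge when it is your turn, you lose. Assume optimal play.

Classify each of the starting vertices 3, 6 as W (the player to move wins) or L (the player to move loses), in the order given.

Build the W/L table. Terminal = L. A non-terminal position is W if it has a move to some L; otherwise it is L.
Every edge goes from a vertex to one that appears earlier in the order 8, 9, 6, 7, 2, 3, 4, 1, 5, so processing vertices in that order labels each vertex after all of its successors.
8: no outgoing edge → L
9: reaches L-position 8 → W
6: reaches L-position 8 → W
7: reaches L-position 8 → W
2: reaches L-position 8 → W
3: only reaches 2(W), 7(W), all W → L
4: reaches L-position 8 → W
1: reaches L-position 8 → W
5: reaches L-position 8 → W

3: L, 6: W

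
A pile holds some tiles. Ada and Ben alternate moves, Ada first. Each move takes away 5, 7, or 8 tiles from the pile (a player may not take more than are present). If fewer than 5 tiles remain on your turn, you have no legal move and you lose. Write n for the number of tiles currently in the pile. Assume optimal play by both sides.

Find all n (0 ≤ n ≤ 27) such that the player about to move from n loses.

Work bottom-up. With no move the player to move loses. Otherwise the position is W if at least one move leads to an L position for the opponent, and L if every move leads to a W.
n=0: no move → L
n=1: no move → L
n=2: no move → L
n=3: no move → L
n=4: no move → L
n=5: W (go to 0, an L position)
n=6: W (go to 1, an L position)
n=7: W (go to 2, an L position)
n=8: W (go to 3, an L position)
n=9: W (go to 4, an L position)
n=10: W (go to 3, an L position)
n=11: W (go to 4, an L position)
n=12: W (go to 4, an L position)
n=13: L (options 8(W), 6(W), 5(W) are all W)
n=14: L (options 9(W), 7(W), 6(W) are all W)
n=15: L (options 10(W), 8(W), 7(W) are all W)
n=16: L (options 11(W), 9(W), 8(W) are all W)
n=17: L (options 12(W), 10(W), 9(W) are all W)
n=18: W (go to 13, an L position)
n=19: W (go to 14, an L position)
n=20: W (go to 15, an L position)
n=21: W (go to 16, an L position)
n=22: W (go to 17, an L position)
n=23: W (go to 16, an L position)
n=24: W (go to 17, an L position)
n=25: W (go to 17, an L position)
n=26: L (options 21(W), 19(W), 18(W) are all W)
n=27: L (options 22(W), 20(W), 19(W) are all W)
The losing starting values of n are exactly the entries labelled L in this table (12 of them).

0, 1, 2, 3, 4, 13, 14, 15, 16, 17, 26, 27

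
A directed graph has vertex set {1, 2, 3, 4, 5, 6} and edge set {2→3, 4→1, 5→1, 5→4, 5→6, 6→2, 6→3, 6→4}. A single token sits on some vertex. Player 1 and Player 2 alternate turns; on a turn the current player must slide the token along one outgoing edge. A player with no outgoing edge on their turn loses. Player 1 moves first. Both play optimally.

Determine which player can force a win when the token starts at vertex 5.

Player 1 wins.

Positions with no move are L. A position that does have a move is losing for the player to move precisely when every available move leads to a winning position for the opponent. Fill in the labels:
Every edge goes from a vertex to one that appears earlier in the order 1, 3, 2, 4, 6, 5, so processing vertices in that order labels each vertex after all of its successors.
1: no outgoing edge → L
3: no outgoing edge → L
2: W (go to 3, an L position)
4: W (go to 1, an L position)
6: W (go to 3, an L position)
5: W (go to 1, an L position)
The starting position 5 is W: Player 1 should move to 1, handing over an L position.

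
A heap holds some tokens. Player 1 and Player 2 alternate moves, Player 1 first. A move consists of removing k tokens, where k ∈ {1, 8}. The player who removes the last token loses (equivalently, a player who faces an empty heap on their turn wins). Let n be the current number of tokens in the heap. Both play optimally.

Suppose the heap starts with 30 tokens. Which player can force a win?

Compute win/loss labels from the base case upward. A position with no move is W. Any other position is W if it can reach an L in one move, else L.
n=0: no move; the opponent has just taken the last token and therefore loses → W
n=1: only reaches 0(W), which is W → L
n=2: reaches L-position 1 → W
n=3: only reaches 2(W), which is W → L
n=4: reaches L-position 3 → W
n=5: only reaches 4(W), which is W → L
n=6: reaches L-position 5 → W
n=7: only reaches 6(W), which is W → L
n=8: reaches L-position 7 → W
n=9: reaches L-position 1 → W
n=10: only reaches 9(W), 2(W), all W → L
n=11: reaches L-position 10 → W
n=12: only reaches 11(W), 4(W), all W → L
n=13: reaches L-position 12 → W
n=14: only reaches 13(W), 6(W), all W → L
n=15: reaches L-position 14 → W
n=16: only reaches 15(W), 8(W), all W → L
n=17: reaches L-position 16 → W
n=18: reaches L-position 10 → W
n=19: only reaches 18(W), 11(W), all W → L
n=20: reaches L-position 19 → W
n=21: only reaches 20(W), 13(W), all W → L
n=22: reaches L-position 21 → W
n=23: only reaches 22(W), 15(W), all W → L
n=24: reaches L-position 23 → W
n=25: only reaches 24(W), 17(W), all W → L
n=26: reaches L-position 25 → W
n=27: reaches L-position 19 → W
n=28: only reaches 27(W), 20(W), all W → L
n=29: reaches L-position 28 → W
n=30: only reaches 29(W), 22(W), all W → L
Every move from 30 reaches a W position, so the mover loses.

Player 2 wins.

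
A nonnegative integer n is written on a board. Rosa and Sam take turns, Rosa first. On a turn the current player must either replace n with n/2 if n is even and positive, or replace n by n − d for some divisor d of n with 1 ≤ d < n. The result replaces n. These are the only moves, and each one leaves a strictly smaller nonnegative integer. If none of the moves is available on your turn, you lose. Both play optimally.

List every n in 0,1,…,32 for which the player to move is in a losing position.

0, 1, 3, 5, 7, 9, 11, 13, 15, 17, 19, 21, 23, 25, 27, 29, 31

Use the standard recursion: the mover loses at a terminal position; elsewhere, the mover wins exactly when some move hands the opponent an L position.
n=0: no move → L
n=1: no move → L
n=2: →1(L), so W
n=3: →2(W) only, which is W, so L
n=4: →3(L), so W
n=5: →4(W) only, which is W, so L
n=6: →3(L), so W
n=7: →6(W) only, which is W, so L
n=8: →7(L), so W
n=9: →6(W), 8(W) — all W, so L
n=10: →5(L), so W
n=11: →10(W) only, which is W, so L
n=12: →9(L), so W
n=13: →12(W) only, which is W, so L
n=14: →7(L), so W
n=15: →10(W), 12(W), 14(W) — all W, so L
n=16: →15(L), so W
n=17: →16(W) only, which is W, so L
n=18: →9(L), so W
n=19: →18(W) only, which is W, so L
n=20: →15(L), so W
n=21: →14(W), 18(W), 20(W) — all W, so L
n=22: →11(L), so W
n=23: →22(W) only, which is W, so L
n=24: →21(L), so W
n=25: →20(W), 24(W) — all W, so L
n=26: →13(L), so W
n=27: →18(W), 24(W), 26(W) — all W, so L
n=28: →21(L), so W
n=29: →28(W) only, which is W, so L
n=30: →15(L), so W
n=31: →30(W) only, which is W, so L
n=32: →31(L), so W
Reading off the rows marked L gives the requested list; there are 17 such values of n.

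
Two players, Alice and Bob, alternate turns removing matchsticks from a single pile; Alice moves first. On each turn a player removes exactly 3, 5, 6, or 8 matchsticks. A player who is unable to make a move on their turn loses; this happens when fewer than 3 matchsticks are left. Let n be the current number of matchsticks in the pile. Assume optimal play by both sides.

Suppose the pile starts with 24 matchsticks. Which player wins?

Label each position W (a win for the player to move) or L (a loss). A position with no legal move is L; any other position is W exactly when some move reaches an L, and L when every move reaches a W.
n=0: no move → L
n=1: no move → L
n=2: no move → L
n=3: reaches L-position 0 → W
n=4: reaches L-position 1 → W
n=5: reaches L-position 2 → W
n=6: reaches L-position 1 → W
n=7: reaches L-position 2 → W
n=8: reaches L-position 2 → W
n=9: reaches L-position 1 → W
n=10: reaches L-position 2 → W
n=11: only reaches 8(W), 6(W), 5(W), 3(W), all W → L
n=12: only reaches 9(W), 7(W), 6(W), 4(W), all W → L
n=13: only reaches 10(W), 8(W), 7(W), 5(W), all W → L
n=14: reaches L-position 11 → W
n=15: reaches L-position 12 → W
n=16: reaches L-position 13 → W
n=17: reaches L-position 12 → W
n=18: reaches L-position 13 → W
n=19: reaches L-position 13 → W
n=20: reaches L-position 12 → W
n=21: reaches L-position 13 → W
n=22: only reaches 19(W), 17(W), 16(W), 14(W), all W → L
n=23: only reaches 20(W), 18(W), 17(W), 15(W), all W → L
n=24: only reaches 21(W), 19(W), 18(W), 16(W), all W → L
Every move from 24 reaches a W position, so the mover loses.

Bob wins.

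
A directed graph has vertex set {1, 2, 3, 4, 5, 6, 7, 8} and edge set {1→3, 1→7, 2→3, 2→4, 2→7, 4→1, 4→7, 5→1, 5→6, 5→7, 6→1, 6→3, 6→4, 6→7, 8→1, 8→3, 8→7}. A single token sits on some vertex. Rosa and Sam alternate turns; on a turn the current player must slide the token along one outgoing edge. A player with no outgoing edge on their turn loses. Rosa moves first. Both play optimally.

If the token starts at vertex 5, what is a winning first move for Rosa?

Move to 7.

Work bottom-up. With no move the player to move loses. Otherwise the position is W if at least one move leads to an L position for the opponent, and L if every move leads to a W.
Every edge goes from a vertex to one that appears earlier in the order 3, 7, 1, 8, 4, 6, 2, 5, so processing vertices in that order labels each vertex after all of its successors.
3: no outgoing edge → L
7: no outgoing edge → L
1: →7(L), so W
8: →7(L), so W
4: →7(L), so W
6: →7(L), so W
2: →7(L), so W
5: →7(L), so W
From 5, the L positions reachable in one move are: 7.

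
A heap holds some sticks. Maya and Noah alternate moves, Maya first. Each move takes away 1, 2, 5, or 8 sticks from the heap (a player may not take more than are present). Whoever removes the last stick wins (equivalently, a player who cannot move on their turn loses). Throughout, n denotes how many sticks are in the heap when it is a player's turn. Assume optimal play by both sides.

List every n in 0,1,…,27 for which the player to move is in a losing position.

0, 3, 6, 9, 12, 15, 18, 21, 24, 27

Compute win/loss labels from the base case upward. A position with no move is L. Any other position is W if it can reach an L in one move, else L.
n=0: no move → L
n=1: can move to 0, which is L ⇒ W
n=2: can move to 0, which is L ⇒ W
n=3: moves to 2(W), 1(W); every one is W ⇒ L
n=4: can move to 3, which is L ⇒ W
n=5: can move to 3, which is L ⇒ W
n=6: moves to 5(W), 4(W), 1(W); every one is W ⇒ L
n=7: can move to 6, which is L ⇒ W
n=8: can move to 6, which is L ⇒ W
n=9: moves to 8(W), 7(W), 4(W), 1(W); every one is W ⇒ L
n=10: can move to 9, which is L ⇒ W
n=11: can move to 9, which is L ⇒ W
n=12: moves to 11(W), 10(W), 7(W), 4(W); every one is W ⇒ L
n=13: can move to 12, which is L ⇒ W
n=14: can move to 12, which is L ⇒ W
n=15: moves to 14(W), 13(W), 10(W), 7(W); every one is W ⇒ L
n=16: can move to 15, which is L ⇒ W
n=17: can move to 15, which is L ⇒ W
n=18: moves to 17(W), 16(W), 13(W), 10(W); every one is W ⇒ L
n=19: can move to 18, which is L ⇒ W
n=20: can move to 18, which is L ⇒ W
n=21: moves to 20(W), 19(W), 16(W), 13(W); every one is W ⇒ L
n=22: can move to 21, which is L ⇒ W
n=23: can move to 21, which is L ⇒ W
n=24: moves to 23(W), 22(W), 19(W), 16(W); every one is W ⇒ L
n=25: can move to 24, which is L ⇒ W
n=26: can move to 24, which is L ⇒ W
n=27: moves to 26(W), 25(W), 22(W), 19(W); every one is W ⇒ L
The losing starting values of n are exactly the entries labelled L in this table (10 of them).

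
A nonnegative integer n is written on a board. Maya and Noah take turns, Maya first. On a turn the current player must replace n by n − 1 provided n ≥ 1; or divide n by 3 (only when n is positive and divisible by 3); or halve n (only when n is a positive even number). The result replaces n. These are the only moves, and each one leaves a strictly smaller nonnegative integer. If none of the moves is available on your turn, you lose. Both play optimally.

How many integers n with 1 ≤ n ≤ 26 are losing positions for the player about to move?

10

Work bottom-up. With no move the player to move loses. Otherwise the position is W if at least one move leads to an L position for the opponent, and L if every move leads to a W.
n=0: no move → L
n=1: W (go to 0, an L position)
n=2: L (sole option 1(W) is W)
n=3: W (go to 2, an L position)
n=4: W (go to 2, an L position)
n=5: L (sole option 4(W) is W)
n=6: W (go to 2, an L position)
n=7: L (sole option 6(W) is W)
n=8: W (go to 7, an L position)
n=9: L (options 3(W), 8(W) are all W)
n=10: W (go to 5, an L position)
n=11: L (sole option 10(W) is W)
n=12: W (go to 11, an L position)
n=13: L (sole option 12(W) is W)
n=14: W (go to 7, an L position)
n=15: W (go to 5, an L position)
n=16: L (options 8(W), 15(W) are all W)
n=17: W (go to 16, an L position)
n=18: W (go to 9, an L position)
n=19: L (sole option 18(W) is W)
n=20: W (go to 19, an L position)
n=21: W (go to 7, an L position)
n=22: W (go to 11, an L position)
n=23: L (sole option 22(W) is W)
n=24: W (go to 23, an L position)
n=25: L (sole option 24(W) is W)
n=26: W (go to 13, an L position)
L entries with 1 ≤ n ≤ 26 (n=0 is outside the asked range and is not counted): n = 2, 5, 7, 9, 11, 13, 16, 19, 23, 25; that makes 10.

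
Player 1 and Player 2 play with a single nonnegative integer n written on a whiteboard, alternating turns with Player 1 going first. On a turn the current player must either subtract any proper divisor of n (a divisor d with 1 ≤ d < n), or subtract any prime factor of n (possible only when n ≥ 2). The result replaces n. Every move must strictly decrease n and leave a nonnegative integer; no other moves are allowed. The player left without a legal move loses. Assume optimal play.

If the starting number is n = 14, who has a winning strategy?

Positions with no move are L. A position that does have a move is losing for the player to move precisely when every available move leads to a winning position for the opponent. Fill in the labels:
n=0: no move → L
n=1: no move → L
n=2: reaches L-position 0 → W
n=3: reaches L-position 0 → W
n=4: only reaches 2(W), 3(W), all W → L
n=5: reaches L-position 0 → W
n=6: reaches L-position 4 → W
n=7: reaches L-position 0 → W
n=8: reaches L-position 4 → W
n=9: only reaches 6(W), 8(W), all W → L
n=10: reaches L-position 9 → W
n=11: reaches L-position 0 → W
n=12: reaches L-position 9 → W
n=13: reaches L-position 0 → W
n=14: only reaches 7(W), 12(W), 13(W), all W → L
Every move from 14 reaches a W position, so the mover loses.

Player 2 wins.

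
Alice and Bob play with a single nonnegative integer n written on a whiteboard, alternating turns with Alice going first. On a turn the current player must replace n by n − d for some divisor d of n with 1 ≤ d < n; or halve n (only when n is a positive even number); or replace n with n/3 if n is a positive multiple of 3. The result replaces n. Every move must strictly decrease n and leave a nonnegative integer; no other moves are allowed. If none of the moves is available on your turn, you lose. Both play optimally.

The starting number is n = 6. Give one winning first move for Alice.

Move to 4.

Classify positions by backward induction: terminal positions (no move available) are L. From any other position, the mover wins iff some move reaches an L.
n=0: no move → L
n=1: no move → L
n=2: can move to 1, which is L ⇒ W
n=3: can move to 1, which is L ⇒ W
n=4: moves to 2(W), 3(W); every one is W ⇒ L
n=5: can move to 4, which is L ⇒ W
n=6: can move to 4, which is L ⇒ W
From 6, the L positions reachable in one move are: 4.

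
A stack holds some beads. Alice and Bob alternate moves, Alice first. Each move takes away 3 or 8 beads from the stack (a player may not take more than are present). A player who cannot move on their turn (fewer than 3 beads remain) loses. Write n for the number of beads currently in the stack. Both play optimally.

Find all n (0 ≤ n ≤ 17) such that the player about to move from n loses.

Work bottom-up. With no move the player to move loses. Otherwise the position is W if at least one move leads to an L position for the opponent, and L if every move leads to a W.
n=0: no move → L
n=1: no move → L
n=2: no move → L
n=3: can move to 0, which is L ⇒ W
n=4: can move to 1, which is L ⇒ W
n=5: can move to 2, which is L ⇒ W
n=6: the only move is to 3(W), a W ⇒ L
n=7: the only move is to 4(W), a W ⇒ L
n=8: can move to 0, which is L ⇒ W
n=9: can move to 6, which is L ⇒ W
n=10: can move to 7, which is L ⇒ W
n=11: moves to 8(W), 3(W); every one is W ⇒ L
n=12: moves to 9(W), 4(W); every one is W ⇒ L
n=13: moves to 10(W), 5(W); every one is W ⇒ L
n=14: can move to 11, which is L ⇒ W
n=15: can move to 12, which is L ⇒ W
n=16: can move to 13, which is L ⇒ W
n=17: moves to 14(W), 9(W); every one is W ⇒ L
The losing starting values of n are exactly the entries labelled L in this table (9 of them).

0, 1, 2, 6, 7, 11, 12, 13, 17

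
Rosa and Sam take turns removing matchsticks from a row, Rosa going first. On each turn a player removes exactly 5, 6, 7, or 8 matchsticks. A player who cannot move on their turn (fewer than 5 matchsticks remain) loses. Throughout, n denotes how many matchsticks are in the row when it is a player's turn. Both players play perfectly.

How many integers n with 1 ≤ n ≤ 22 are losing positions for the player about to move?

Use the standard recursion: the mover loses at a terminal position; elsewhere, the mover wins exactly when some move hands the opponent an L position.
n=0: no move → L
n=1: no move → L
n=2: no move → L
n=3: no move → L
n=4: no move → L
n=5: can move to 0, which is L ⇒ W
n=6: can move to 1, which is L ⇒ W
n=7: can move to 2, which is L ⇒ W
n=8: can move to 3, which is L ⇒ W
n=9: can move to 4, which is L ⇒ W
n=10: can move to 4, which is L ⇒ W
n=11: can move to 4, which is L ⇒ W
n=12: can move to 4, which is L ⇒ W
n=13: moves to 8(W), 7(W), 6(W), 5(W); every one is W ⇒ L
n=14: moves to 9(W), 8(W), 7(W), 6(W); every one is W ⇒ L
n=15: moves to 10(W), 9(W), 8(W), 7(W); every one is W ⇒ L
n=16: moves to 11(W), 10(W), 9(W), 8(W); every one is W ⇒ L
n=17: moves to 12(W), 11(W), 10(W), 9(W); every one is W ⇒ L
n=18: can move to 13, which is L ⇒ W
n=19: can move to 14, which is L ⇒ W
n=20: can move to 15, which is L ⇒ W
n=21: can move to 16, which is L ⇒ W
n=22: can move to 17, which is L ⇒ W
L entries with 1 ≤ n ≤ 22 (n=0 is outside the asked range and is not counted): n = 1, 2, 3, 4, 13, 14, 15, 16, 17; that makes 9.

9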